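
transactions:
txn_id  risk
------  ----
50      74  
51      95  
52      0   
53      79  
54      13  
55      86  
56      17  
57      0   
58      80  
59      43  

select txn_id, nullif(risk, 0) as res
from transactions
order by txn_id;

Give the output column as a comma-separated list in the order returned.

txn_id=50: risk=74 vs 0: differ → 74
txn_id=51: risk=95 vs 0: differ → 95
txn_id=52: risk=0 vs 0: equal → NULL
txn_id=53: risk=79 vs 0: differ → 79
txn_id=54: risk=13 vs 0: differ → 13
txn_id=55: risk=86 vs 0: differ → 86
txn_id=56: risk=17 vs 0: differ → 17
txn_id=57: risk=0 vs 0: equal → NULL
txn_id=58: risk=80 vs 0: differ → 80
txn_id=59: risk=43 vs 0: differ → 43

74, 95, NULL, 79, 13, 86, 17, NULL, 80, 43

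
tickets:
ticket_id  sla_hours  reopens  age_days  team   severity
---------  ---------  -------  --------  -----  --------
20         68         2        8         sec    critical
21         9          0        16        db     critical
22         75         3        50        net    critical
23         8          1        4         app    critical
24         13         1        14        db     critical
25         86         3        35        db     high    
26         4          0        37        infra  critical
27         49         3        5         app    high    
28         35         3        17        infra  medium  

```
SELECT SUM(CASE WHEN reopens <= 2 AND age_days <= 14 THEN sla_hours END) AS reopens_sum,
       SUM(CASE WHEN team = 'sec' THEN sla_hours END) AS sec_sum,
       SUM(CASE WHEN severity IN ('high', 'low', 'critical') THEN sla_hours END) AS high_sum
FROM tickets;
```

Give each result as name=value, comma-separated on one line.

[reopens_sum: reopens <= 2 AND age_days <= 14]
ticket_id=20: ✓ → 68
ticket_id=21: ✗
ticket_id=22: ✗
ticket_id=23: ✓ → 8
ticket_id=24: ✓ → 13
ticket_id=25: ✗
ticket_id=26: ✗
ticket_id=27: ✗
ticket_id=28: ✗
reopens_sum = 68 + 8 + 13 = 89
—
[sec_sum: team = 'sec']
ticket_id=20: ✓ → 68
ticket_id=21: ✗
ticket_id=22: ✗
ticket_id=23: ✗
ticket_id=24: ✗
ticket_id=25: ✗
ticket_id=26: ✗
ticket_id=27: ✗
ticket_id=28: ✗
sec_sum = 68
—
[high_sum: severity IN ('high', 'low', 'critical')]
ticket_id=20: ✓ → 68
ticket_id=21: ✓ → 9
ticket_id=22: ✓ → 75
ticket_id=23: ✓ → 8
ticket_id=24: ✓ → 13
ticket_id=25: ✓ → 86
ticket_id=26: ✓ → 4
ticket_id=27: ✓ → 49
ticket_id=28: ✗
high_sum = 68 + 9 + 75 + 8 + 13 + 86 + 4 + 49 = 312

reopens_sum=89, sec_sum=68, high_sum=312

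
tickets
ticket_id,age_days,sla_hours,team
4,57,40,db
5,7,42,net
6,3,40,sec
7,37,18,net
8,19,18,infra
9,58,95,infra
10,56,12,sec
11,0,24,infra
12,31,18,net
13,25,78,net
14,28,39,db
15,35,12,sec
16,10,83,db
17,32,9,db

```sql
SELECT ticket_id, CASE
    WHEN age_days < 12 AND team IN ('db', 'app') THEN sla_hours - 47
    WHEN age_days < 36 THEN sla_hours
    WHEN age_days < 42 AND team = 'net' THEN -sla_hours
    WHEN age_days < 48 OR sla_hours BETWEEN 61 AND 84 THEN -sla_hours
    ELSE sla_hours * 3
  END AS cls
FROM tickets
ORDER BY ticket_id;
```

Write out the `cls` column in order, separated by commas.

ticket_id=4: ELSE → 120
ticket_id=5: age_days < 36 → 42
ticket_id=6: age_days < 36 → 40
ticket_id=7: age_days < 42 AND team = 'net' → -18
ticket_id=8: age_days < 36 → 18
ticket_id=9: ELSE → 285
ticket_id=10: ELSE → 36
ticket_id=11: age_days < 36 → 24
ticket_id=12: age_days < 36 → 18
ticket_id=13: age_days < 36 → 78
ticket_id=14: age_days < 36 → 39
ticket_id=15: age_days < 36 → 12
ticket_id=16: age_days < 12 AND team IN ('db', 'app') → 36
ticket_id=17: age_days < 36 → 9

120, 42, 40, -18, 18, 285, 36, 24, 18, 78, 39, 12, 36, 9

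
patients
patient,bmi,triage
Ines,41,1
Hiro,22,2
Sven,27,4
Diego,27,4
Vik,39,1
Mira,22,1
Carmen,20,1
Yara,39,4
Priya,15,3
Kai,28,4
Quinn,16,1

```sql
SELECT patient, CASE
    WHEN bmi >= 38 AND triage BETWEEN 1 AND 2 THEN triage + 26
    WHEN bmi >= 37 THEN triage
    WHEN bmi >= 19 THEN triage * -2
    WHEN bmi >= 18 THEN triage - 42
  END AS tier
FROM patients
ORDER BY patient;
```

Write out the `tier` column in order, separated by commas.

patient=Carmen: bmi >= 19 → -2
patient=Diego: bmi >= 19 → -8
patient=Hiro: bmi >= 19 → -4
patient=Ines: bmi >= 38 AND triage BETWEEN 1 AND 2 → 27
patient=Kai: bmi >= 19 → -8
patient=Mira: bmi >= 19 → -2
patient=Priya: (no match → NULL) → NULL
patient=Quinn: (no match → NULL) → NULL
patient=Sven: bmi >= 19 → -8
patient=Vik: bmi >= 38 AND triage BETWEEN 1 AND 2 → 27
patient=Yara: bmi >= 37 → 4

-2, -8, -4, 27, -8, -2, NULL, NULL, -8, 27, 4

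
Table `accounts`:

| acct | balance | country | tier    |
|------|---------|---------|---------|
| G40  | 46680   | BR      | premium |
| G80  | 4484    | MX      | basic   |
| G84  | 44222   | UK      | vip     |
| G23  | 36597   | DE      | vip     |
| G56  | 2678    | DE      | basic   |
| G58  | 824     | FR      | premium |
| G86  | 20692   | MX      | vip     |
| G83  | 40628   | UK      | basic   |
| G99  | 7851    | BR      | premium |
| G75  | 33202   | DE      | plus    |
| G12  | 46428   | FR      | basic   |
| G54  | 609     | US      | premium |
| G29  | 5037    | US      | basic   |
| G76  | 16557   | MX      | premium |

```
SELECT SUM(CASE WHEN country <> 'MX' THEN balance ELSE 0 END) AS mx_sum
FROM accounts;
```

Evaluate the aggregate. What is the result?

264756

acct=G40: ✓ → 46680
acct=G80: ✗
acct=G84: ✓ → 44222
acct=G23: ✓ → 36597
acct=G56: ✓ → 2678
acct=G58: ✓ → 824
acct=G86: ✗
acct=G83: ✓ → 40628
acct=G99: ✓ → 7851
acct=G75: ✓ → 33202
acct=G12: ✓ → 46428
acct=G54: ✓ → 609
acct=G29: ✓ → 5037
acct=G76: ✗
mx_sum = 46680 + 44222 + 36597 + 2678 + 824 + 40628 + 7851 + 33202 + 46428 + 609 + 5037 = 264756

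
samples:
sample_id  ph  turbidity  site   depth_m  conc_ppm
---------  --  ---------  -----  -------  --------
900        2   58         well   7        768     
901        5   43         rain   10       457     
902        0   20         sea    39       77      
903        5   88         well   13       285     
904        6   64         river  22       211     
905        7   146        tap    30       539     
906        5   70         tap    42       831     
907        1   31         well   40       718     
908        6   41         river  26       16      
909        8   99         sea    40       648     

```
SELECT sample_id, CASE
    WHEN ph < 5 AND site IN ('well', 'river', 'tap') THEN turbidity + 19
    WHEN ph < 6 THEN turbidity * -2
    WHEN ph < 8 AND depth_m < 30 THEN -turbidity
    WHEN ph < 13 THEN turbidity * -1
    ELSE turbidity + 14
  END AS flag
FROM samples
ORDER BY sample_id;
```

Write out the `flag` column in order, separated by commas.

77, -86, -40, -176, -64, -146, -140, 50, -41, -99

sample_id=900: ph < 5 AND site IN ('well', 'river', 'tap') → 77
sample_id=901: ph < 6 → -86
sample_id=902: ph < 6 → -40
sample_id=903: ph < 6 → -176
sample_id=904: ph < 8 AND depth_m < 30 → -64
sample_id=905: ph < 13 → -146
sample_id=906: ph < 6 → -140
sample_id=907: ph < 5 AND site IN ('well', 'river', 'tap') → 50
sample_id=908: ph < 8 AND depth_m < 30 → -41
sample_id=909: ph < 13 → -99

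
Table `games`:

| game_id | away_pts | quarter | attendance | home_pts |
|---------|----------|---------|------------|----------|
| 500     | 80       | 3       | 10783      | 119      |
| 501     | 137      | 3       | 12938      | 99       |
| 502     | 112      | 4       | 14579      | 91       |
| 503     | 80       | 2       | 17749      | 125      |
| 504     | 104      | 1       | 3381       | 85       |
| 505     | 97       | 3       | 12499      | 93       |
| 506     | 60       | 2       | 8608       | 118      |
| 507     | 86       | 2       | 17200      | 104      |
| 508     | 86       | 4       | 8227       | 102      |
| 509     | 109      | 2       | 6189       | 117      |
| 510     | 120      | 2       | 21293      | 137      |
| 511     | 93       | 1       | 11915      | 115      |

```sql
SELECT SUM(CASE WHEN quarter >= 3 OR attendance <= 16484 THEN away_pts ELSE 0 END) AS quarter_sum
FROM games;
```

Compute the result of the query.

game_id=500: ✓ → 80
game_id=501: ✓ → 137
game_id=502: ✓ → 112
game_id=503: ✗
game_id=504: ✓ → 104
game_id=505: ✓ → 97
game_id=506: ✓ → 60
game_id=507: ✗
game_id=508: ✓ → 86
game_id=509: ✓ → 109
game_id=510: ✗
game_id=511: ✓ → 93
quarter_sum = 80 + 137 + 112 + 104 + 97 + 60 + 86 + 109 + 93 = 878

878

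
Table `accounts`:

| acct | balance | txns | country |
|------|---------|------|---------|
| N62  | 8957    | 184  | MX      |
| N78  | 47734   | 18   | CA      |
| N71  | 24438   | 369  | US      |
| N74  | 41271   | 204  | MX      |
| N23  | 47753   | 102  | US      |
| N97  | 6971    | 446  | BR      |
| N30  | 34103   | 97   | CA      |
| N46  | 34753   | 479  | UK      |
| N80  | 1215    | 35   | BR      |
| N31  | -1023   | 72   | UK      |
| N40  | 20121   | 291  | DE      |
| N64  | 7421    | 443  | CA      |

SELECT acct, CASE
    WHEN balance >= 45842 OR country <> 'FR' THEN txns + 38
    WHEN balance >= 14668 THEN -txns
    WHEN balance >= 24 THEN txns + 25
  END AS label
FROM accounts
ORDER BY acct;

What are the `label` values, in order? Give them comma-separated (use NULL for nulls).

acct=N23: balance >= 45842 OR country <> 'FR' → 140
acct=N30: balance >= 45842 OR country <> 'FR' → 135
acct=N31: balance >= 45842 OR country <> 'FR' → 110
acct=N40: balance >= 45842 OR country <> 'FR' → 329
acct=N46: balance >= 45842 OR country <> 'FR' → 517
acct=N62: balance >= 45842 OR country <> 'FR' → 222
acct=N64: balance >= 45842 OR country <> 'FR' → 481
acct=N71: balance >= 45842 OR country <> 'FR' → 407
acct=N74: balance >= 45842 OR country <> 'FR' → 242
acct=N78: balance >= 45842 OR country <> 'FR' → 56
acct=N80: balance >= 45842 OR country <> 'FR' → 73
acct=N97: balance >= 45842 OR country <> 'FR' → 484

140, 135, 110, 329, 517, 222, 481, 407, 242, 56, 73, 484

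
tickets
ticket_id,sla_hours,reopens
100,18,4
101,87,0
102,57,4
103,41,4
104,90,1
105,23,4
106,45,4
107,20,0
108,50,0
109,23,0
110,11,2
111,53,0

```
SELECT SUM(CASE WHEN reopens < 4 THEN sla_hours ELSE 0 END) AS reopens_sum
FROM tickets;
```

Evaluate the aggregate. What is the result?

ticket_id=100: ✗
ticket_id=101: ✓ → 87
ticket_id=102: ✗
ticket_id=103: ✗
ticket_id=104: ✓ → 90
ticket_id=105: ✗
ticket_id=106: ✗
ticket_id=107: ✓ → 20
ticket_id=108: ✓ → 50
ticket_id=109: ✓ → 23
ticket_id=110: ✓ → 11
ticket_id=111: ✓ → 53
reopens_sum = 87 + 90 + 20 + 50 + 23 + 11 + 53 = 334

334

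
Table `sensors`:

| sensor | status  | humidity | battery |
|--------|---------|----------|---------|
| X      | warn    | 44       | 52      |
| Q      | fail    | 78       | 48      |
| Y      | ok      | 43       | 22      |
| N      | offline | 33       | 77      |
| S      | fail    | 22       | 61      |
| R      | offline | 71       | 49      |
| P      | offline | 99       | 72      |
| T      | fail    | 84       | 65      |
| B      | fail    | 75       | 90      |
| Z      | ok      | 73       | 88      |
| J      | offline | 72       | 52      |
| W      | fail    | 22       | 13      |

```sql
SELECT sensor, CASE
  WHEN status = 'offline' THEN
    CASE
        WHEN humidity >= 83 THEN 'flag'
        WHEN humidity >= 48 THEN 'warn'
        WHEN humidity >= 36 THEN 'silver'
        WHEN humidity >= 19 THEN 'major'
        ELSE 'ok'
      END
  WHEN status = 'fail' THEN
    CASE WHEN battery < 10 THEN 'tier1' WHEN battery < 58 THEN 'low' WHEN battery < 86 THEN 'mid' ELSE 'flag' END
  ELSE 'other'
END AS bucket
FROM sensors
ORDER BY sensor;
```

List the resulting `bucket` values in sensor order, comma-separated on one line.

sensor=B: status='fail' → inner[ELSE] → flag
sensor=J: status='offline' → inner[humidity >= 48] → warn
sensor=N: status='offline' → inner[humidity >= 19] → major
sensor=P: status='offline' → inner[humidity >= 83] → flag
sensor=Q: status='fail' → inner[battery < 58] → low
sensor=R: status='offline' → inner[humidity >= 48] → warn
sensor=S: status='fail' → inner[battery < 86] → mid
sensor=T: status='fail' → inner[battery < 86] → mid
sensor=W: status='fail' → inner[battery < 58] → low
sensor=X: status='warn' → outer ELSE → other
sensor=Y: status='ok' → outer ELSE → other
sensor=Z: status='ok' → outer ELSE → other

flag, warn, major, flag, low, warn, mid, mid, low, other, other, other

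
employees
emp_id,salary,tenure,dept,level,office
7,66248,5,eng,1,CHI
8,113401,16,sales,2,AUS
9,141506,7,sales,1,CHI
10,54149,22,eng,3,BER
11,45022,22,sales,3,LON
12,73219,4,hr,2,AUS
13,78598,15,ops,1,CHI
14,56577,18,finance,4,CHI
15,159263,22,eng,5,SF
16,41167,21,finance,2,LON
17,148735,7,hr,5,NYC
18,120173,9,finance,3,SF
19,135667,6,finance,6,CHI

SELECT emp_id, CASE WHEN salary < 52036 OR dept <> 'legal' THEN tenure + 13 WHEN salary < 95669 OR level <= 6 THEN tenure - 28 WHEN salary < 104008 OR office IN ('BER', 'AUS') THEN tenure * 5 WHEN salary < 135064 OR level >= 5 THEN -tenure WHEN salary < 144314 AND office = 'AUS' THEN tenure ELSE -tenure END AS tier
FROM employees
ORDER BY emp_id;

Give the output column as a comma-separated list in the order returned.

18, 29, 20, 35, 35, 17, 28, 31, 35, 34, 20, 22, 19

emp_id=7: salary < 52036 OR dept <> 'legal' → 18
emp_id=8: salary < 52036 OR dept <> 'legal' → 29
emp_id=9: salary < 52036 OR dept <> 'legal' → 20
emp_id=10: salary < 52036 OR dept <> 'legal' → 35
emp_id=11: salary < 52036 OR dept <> 'legal' → 35
emp_id=12: salary < 52036 OR dept <> 'legal' → 17
emp_id=13: salary < 52036 OR dept <> 'legal' → 28
emp_id=14: salary < 52036 OR dept <> 'legal' → 31
emp_id=15: salary < 52036 OR dept <> 'legal' → 35
emp_id=16: salary < 52036 OR dept <> 'legal' → 34
emp_id=17: salary < 52036 OR dept <> 'legal' → 20
emp_id=18: salary < 52036 OR dept <> 'legal' → 22
emp_id=19: salary < 52036 OR dept <> 'legal' → 19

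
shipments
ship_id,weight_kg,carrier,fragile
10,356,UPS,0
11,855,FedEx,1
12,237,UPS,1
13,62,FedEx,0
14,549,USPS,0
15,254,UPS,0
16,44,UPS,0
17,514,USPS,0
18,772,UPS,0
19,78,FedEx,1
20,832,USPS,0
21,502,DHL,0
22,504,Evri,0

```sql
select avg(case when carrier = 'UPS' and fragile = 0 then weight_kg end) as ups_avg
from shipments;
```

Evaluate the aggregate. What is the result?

356.5

ship_id=10: ✓ → 356
ship_id=11: ✗
ship_id=12: ✗
ship_id=13: ✗
ship_id=14: ✗
ship_id=15: ✓ → 254
ship_id=16: ✓ → 44
ship_id=17: ✗
ship_id=18: ✓ → 772
ship_id=19: ✗
ship_id=20: ✗
ship_id=21: ✗
ship_id=22: ✗
ups_avg = (356 + 254 + 44 + 772) / 4 = 356.5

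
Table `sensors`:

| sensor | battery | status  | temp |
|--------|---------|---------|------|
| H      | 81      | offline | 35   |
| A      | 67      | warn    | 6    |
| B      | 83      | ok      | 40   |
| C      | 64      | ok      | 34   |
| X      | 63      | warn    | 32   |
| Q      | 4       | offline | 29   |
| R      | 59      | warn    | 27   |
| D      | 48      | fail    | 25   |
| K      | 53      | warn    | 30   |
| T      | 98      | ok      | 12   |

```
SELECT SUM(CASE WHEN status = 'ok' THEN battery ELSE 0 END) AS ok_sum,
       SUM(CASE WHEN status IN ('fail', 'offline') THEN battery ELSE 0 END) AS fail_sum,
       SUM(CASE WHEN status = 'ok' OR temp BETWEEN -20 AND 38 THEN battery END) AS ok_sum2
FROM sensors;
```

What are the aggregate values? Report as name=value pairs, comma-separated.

ok_sum=245, fail_sum=133, ok_sum2=620

[ok_sum: status = 'ok']
sensor=H: ✗
sensor=A: ✗
sensor=B: ✓ → 83
sensor=C: ✓ → 64
sensor=X: ✗
sensor=Q: ✗
sensor=R: ✗
sensor=D: ✗
sensor=K: ✗
sensor=T: ✓ → 98
ok_sum = 83 + 64 + 98 = 245
—
[fail_sum: status IN ('fail', 'offline')]
sensor=H: ✓ → 81
sensor=A: ✗
sensor=B: ✗
sensor=C: ✗
sensor=X: ✗
sensor=Q: ✓ → 4
sensor=R: ✗
sensor=D: ✓ → 48
sensor=K: ✗
sensor=T: ✗
fail_sum = 81 + 4 + 48 = 133
—
[ok_sum2: status = 'ok' OR temp BETWEEN -20 AND 38]
sensor=H: ✓ → 81
sensor=A: ✓ → 67
sensor=B: ✓ → 83
sensor=C: ✓ → 64
sensor=X: ✓ → 63
sensor=Q: ✓ → 4
sensor=R: ✓ → 59
sensor=D: ✓ → 48
sensor=K: ✓ → 53
sensor=T: ✓ → 98
ok_sum2 = 81 + 67 + 83 + 64 + 63 + 4 + 59 + 48 + 53 + 98 = 620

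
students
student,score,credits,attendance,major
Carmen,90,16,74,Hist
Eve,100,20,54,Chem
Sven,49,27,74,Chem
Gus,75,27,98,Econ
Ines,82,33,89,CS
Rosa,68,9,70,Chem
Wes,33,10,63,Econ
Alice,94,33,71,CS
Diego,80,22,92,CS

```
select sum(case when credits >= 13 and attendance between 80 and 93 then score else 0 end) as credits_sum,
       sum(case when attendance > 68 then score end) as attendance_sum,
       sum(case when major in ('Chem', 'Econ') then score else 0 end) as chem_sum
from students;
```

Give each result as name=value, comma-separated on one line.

credits_sum=162, attendance_sum=538, chem_sum=325

[credits_sum: credits >= 13 and attendance between 80 and 93]
student=Carmen: ✗
student=Eve: ✗
student=Sven: ✗
student=Gus: ✗
student=Ines: ✓ → 82
student=Rosa: ✗
student=Wes: ✗
student=Alice: ✗
student=Diego: ✓ → 80
credits_sum = 82 + 80 = 162
—
[attendance_sum: attendance > 68]
student=Carmen: ✓ → 90
student=Eve: ✗
student=Sven: ✓ → 49
student=Gus: ✓ → 75
student=Ines: ✓ → 82
student=Rosa: ✓ → 68
student=Wes: ✗
student=Alice: ✓ → 94
student=Diego: ✓ → 80
attendance_sum = 90 + 49 + 75 + 82 + 68 + 94 + 80 = 538
—
[chem_sum: major in ('Chem', 'Econ')]
student=Carmen: ✗
student=Eve: ✓ → 100
student=Sven: ✓ → 49
student=Gus: ✓ → 75
student=Ines: ✗
student=Rosa: ✓ → 68
student=Wes: ✓ → 33
student=Alice: ✗
student=Diego: ✗
chem_sum = 100 + 49 + 75 + 68 + 33 = 325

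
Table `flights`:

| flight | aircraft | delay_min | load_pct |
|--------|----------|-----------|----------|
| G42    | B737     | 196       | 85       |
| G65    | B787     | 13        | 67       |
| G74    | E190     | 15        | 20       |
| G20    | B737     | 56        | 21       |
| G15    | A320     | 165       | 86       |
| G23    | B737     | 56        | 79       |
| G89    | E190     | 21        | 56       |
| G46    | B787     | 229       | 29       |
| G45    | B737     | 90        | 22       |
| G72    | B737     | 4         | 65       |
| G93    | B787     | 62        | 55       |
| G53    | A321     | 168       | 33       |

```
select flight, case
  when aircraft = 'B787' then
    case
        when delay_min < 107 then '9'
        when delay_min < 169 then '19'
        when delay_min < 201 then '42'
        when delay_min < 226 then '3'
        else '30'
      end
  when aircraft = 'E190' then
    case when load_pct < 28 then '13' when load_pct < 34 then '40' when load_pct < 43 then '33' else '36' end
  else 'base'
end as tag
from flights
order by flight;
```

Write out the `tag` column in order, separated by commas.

base, base, base, base, base, 30, base, 9, base, 13, 36, 9

flight=G15: aircraft='A320' → outer ELSE → base
flight=G20: aircraft='B737' → outer ELSE → base
flight=G23: aircraft='B737' → outer ELSE → base
flight=G42: aircraft='B737' → outer ELSE → base
flight=G45: aircraft='B737' → outer ELSE → base
flight=G46: aircraft='B787' → inner[ELSE] → 30
flight=G53: aircraft='A321' → outer ELSE → base
flight=G65: aircraft='B787' → inner[delay_min < 107] → 9
flight=G72: aircraft='B737' → outer ELSE → base
flight=G74: aircraft='E190' → inner[load_pct < 28] → 13
flight=G89: aircraft='E190' → inner[ELSE] → 36
flight=G93: aircraft='B787' → inner[delay_min < 107] → 9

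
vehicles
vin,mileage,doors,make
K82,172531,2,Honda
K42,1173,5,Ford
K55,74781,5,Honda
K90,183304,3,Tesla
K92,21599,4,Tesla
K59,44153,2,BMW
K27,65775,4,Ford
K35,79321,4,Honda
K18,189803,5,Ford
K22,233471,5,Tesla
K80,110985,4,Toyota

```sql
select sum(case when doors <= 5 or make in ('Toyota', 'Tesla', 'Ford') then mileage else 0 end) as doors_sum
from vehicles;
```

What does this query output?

1176896

vin=K82: ✓ → 172531
vin=K42: ✓ → 1173
vin=K55: ✓ → 74781
vin=K90: ✓ → 183304
vin=K92: ✓ → 21599
vin=K59: ✓ → 44153
vin=K27: ✓ → 65775
vin=K35: ✓ → 79321
vin=K18: ✓ → 189803
vin=K22: ✓ → 233471
vin=K80: ✓ → 110985
doors_sum = 172531 + 1173 + 74781 + 183304 + 21599 + 44153 + 65775 + 79321 + 189803 + 233471 + 110985 = 1176896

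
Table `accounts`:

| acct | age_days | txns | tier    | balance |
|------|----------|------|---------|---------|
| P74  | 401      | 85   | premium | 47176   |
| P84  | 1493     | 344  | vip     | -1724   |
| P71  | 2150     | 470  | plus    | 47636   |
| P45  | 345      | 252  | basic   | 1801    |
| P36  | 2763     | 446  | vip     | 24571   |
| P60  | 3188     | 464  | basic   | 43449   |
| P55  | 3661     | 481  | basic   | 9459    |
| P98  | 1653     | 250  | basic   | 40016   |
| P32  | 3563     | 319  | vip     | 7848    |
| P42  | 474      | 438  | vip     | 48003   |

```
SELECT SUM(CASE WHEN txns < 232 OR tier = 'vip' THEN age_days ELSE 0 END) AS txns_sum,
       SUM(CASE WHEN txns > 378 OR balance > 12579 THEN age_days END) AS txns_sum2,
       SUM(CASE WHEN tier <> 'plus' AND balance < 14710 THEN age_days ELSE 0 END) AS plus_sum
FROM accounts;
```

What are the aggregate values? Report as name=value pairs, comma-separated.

txns_sum=8694, txns_sum2=14290, plus_sum=9062

[txns_sum: txns < 232 OR tier = 'vip']
acct=P74: ✓ → 401
acct=P84: ✓ → 1493
acct=P71: ✗
acct=P45: ✗
acct=P36: ✓ → 2763
acct=P60: ✗
acct=P55: ✗
acct=P98: ✗
acct=P32: ✓ → 3563
acct=P42: ✓ → 474
txns_sum = 401 + 1493 + 2763 + 3563 + 474 = 8694
—
[txns_sum2: txns > 378 OR balance > 12579]
acct=P74: ✓ → 401
acct=P84: ✗
acct=P71: ✓ → 2150
acct=P45: ✗
acct=P36: ✓ → 2763
acct=P60: ✓ → 3188
acct=P55: ✓ → 3661
acct=P98: ✓ → 1653
acct=P32: ✗
acct=P42: ✓ → 474
txns_sum2 = 401 + 2150 + 2763 + 3188 + 3661 + 1653 + 474 = 14290
—
[plus_sum: tier <> 'plus' AND balance < 14710]
acct=P74: ✗
acct=P84: ✓ → 1493
acct=P71: ✗
acct=P45: ✓ → 345
acct=P36: ✗
acct=P60: ✗
acct=P55: ✓ → 3661
acct=P98: ✗
acct=P32: ✓ → 3563
acct=P42: ✗
plus_sum = 1493 + 345 + 3661 + 3563 = 9062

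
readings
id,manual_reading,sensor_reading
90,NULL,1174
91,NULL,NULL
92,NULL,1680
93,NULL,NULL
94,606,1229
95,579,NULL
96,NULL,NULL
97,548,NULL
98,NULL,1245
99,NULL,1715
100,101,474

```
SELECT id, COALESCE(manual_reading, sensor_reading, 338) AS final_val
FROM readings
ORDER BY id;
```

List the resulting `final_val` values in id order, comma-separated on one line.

id=90: manual_reading=NULL, sensor_reading=1174 → 1174
id=91: manual_reading=NULL, sensor_reading=NULL, → literal 338 → 338
id=92: manual_reading=NULL, sensor_reading=1680 → 1680
id=93: manual_reading=NULL, sensor_reading=NULL, → literal 338 → 338
id=94: manual_reading=606 → 606
id=95: manual_reading=579 → 579
id=96: manual_reading=NULL, sensor_reading=NULL, → literal 338 → 338
id=97: manual_reading=548 → 548
id=98: manual_reading=NULL, sensor_reading=1245 → 1245
id=99: manual_reading=NULL, sensor_reading=1715 → 1715
id=100: manual_reading=101 → 101

1174, 338, 1680, 338, 606, 579, 338, 548, 1245, 1715, 101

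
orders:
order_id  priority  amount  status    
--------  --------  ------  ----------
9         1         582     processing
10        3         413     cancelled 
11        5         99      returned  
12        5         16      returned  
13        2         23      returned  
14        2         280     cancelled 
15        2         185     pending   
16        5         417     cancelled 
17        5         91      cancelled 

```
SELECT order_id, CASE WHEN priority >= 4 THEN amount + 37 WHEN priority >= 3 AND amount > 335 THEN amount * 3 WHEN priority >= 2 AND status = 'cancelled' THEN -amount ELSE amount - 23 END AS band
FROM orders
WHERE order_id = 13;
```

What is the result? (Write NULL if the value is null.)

order_id = 13: priority=2, amount=23, status=returned.
priority >= 4 → false
priority >= 3 AND amount > 335 → false
priority >= 2 AND status = 'cancelled' → false
No prior WHEN matched → ELSE → 0

0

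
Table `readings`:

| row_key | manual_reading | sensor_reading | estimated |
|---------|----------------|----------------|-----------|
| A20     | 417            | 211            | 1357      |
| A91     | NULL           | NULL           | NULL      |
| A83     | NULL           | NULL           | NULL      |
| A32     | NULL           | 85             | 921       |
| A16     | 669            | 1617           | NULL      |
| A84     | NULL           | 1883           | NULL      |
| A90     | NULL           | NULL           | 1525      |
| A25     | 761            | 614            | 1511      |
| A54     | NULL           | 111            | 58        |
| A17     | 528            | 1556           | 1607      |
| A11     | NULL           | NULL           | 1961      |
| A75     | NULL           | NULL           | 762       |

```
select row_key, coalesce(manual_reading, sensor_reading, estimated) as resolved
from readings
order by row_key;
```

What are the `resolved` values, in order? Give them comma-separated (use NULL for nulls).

row_key=A11: manual_reading=NULL, sensor_reading=NULL, estimated=1961 → 1961
row_key=A16: manual_reading=669 → 669
row_key=A17: manual_reading=528 → 528
row_key=A20: manual_reading=417 → 417
row_key=A25: manual_reading=761 → 761
row_key=A32: manual_reading=NULL, sensor_reading=85 → 85
row_key=A54: manual_reading=NULL, sensor_reading=111 → 111
row_key=A75: manual_reading=NULL, sensor_reading=NULL, estimated=762 → 762
row_key=A83: manual_reading=NULL, sensor_reading=NULL, estimated=NULL (all NULL) → NULL
row_key=A84: manual_reading=NULL, sensor_reading=1883 → 1883
row_key=A90: manual_reading=NULL, sensor_reading=NULL, estimated=1525 → 1525
row_key=A91: manual_reading=NULL, sensor_reading=NULL, estimated=NULL (all NULL) → NULL

1961, 669, 528, 417, 761, 85, 111, 762, NULL, 1883, 1525, NULL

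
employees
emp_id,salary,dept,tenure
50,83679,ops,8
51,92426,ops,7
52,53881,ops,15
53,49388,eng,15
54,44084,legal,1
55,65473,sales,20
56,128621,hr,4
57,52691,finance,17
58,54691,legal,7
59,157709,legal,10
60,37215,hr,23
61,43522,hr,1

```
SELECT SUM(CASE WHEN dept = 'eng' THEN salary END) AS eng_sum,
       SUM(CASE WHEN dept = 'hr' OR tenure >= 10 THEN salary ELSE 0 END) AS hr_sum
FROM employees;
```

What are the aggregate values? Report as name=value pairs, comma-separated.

[eng_sum: dept = 'eng']
emp_id=50: ✗
emp_id=51: ✗
emp_id=52: ✗
emp_id=53: ✓ → 49388
emp_id=54: ✗
emp_id=55: ✗
emp_id=56: ✗
emp_id=57: ✗
emp_id=58: ✗
emp_id=59: ✗
emp_id=60: ✗
emp_id=61: ✗
eng_sum = 49388
—
[hr_sum: dept = 'hr' OR tenure >= 10]
emp_id=50: ✗
emp_id=51: ✗
emp_id=52: ✓ → 53881
emp_id=53: ✓ → 49388
emp_id=54: ✗
emp_id=55: ✓ → 65473
emp_id=56: ✓ → 128621
emp_id=57: ✓ → 52691
emp_id=58: ✗
emp_id=59: ✓ → 157709
emp_id=60: ✓ → 37215
emp_id=61: ✓ → 43522
hr_sum = 53881 + 49388 + 65473 + 128621 + 52691 + 157709 + 37215 + 43522 = 588500

eng_sum=49388, hr_sum=588500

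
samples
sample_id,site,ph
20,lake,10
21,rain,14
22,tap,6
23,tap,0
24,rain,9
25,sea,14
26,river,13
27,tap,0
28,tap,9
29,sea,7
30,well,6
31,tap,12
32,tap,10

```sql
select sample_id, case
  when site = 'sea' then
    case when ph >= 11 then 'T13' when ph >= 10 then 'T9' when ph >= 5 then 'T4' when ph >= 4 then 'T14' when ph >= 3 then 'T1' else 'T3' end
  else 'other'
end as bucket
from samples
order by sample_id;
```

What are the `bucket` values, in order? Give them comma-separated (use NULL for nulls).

other, other, other, other, other, T13, other, other, other, T4, other, other, other

sample_id=20: site='lake' → outer ELSE → other
sample_id=21: site='rain' → outer ELSE → other
sample_id=22: site='tap' → outer ELSE → other
sample_id=23: site='tap' → outer ELSE → other
sample_id=24: site='rain' → outer ELSE → other
sample_id=25: site='sea' → inner[ph >= 11] → T13
sample_id=26: site='river' → outer ELSE → other
sample_id=27: site='tap' → outer ELSE → other
sample_id=28: site='tap' → outer ELSE → other
sample_id=29: site='sea' → inner[ph >= 5] → T4
sample_id=30: site='well' → outer ELSE → other
sample_id=31: site='tap' → outer ELSE → other
sample_id=32: site='tap' → outer ELSE → other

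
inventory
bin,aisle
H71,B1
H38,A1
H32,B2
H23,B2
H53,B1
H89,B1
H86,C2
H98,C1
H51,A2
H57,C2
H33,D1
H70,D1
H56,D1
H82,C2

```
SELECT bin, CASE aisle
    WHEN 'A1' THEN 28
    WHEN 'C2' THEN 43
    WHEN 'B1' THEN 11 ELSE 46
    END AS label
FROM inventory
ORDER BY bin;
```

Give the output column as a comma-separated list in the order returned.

46, 46, 46, 28, 46, 11, 46, 43, 46, 11, 43, 43, 11, 46

bin=H23: ELSE → 46
bin=H32: ELSE → 46
bin=H33: ELSE → 46
bin=H38: aisle='A1' → 28
bin=H51: ELSE → 46
bin=H53: aisle='B1' → 11
bin=H56: ELSE → 46
bin=H57: aisle='C2' → 43
bin=H70: ELSE → 46
bin=H71: aisle='B1' → 11
bin=H82: aisle='C2' → 43
bin=H86: aisle='C2' → 43
bin=H89: aisle='B1' → 11
bin=H98: ELSE → 46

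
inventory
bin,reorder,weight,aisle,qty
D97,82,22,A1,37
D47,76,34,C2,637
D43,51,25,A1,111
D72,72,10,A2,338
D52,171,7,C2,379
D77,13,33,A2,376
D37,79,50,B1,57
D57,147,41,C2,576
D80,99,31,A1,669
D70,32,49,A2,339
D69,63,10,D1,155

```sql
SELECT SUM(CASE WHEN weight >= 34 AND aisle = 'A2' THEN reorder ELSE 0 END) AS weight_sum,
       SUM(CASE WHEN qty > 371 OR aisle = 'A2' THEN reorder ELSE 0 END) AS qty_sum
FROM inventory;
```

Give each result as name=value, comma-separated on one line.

weight_sum=32, qty_sum=610

[weight_sum: weight >= 34 AND aisle = 'A2']
bin=D97: ✗
bin=D47: ✗
bin=D43: ✗
bin=D72: ✗
bin=D52: ✗
bin=D77: ✗
bin=D37: ✗
bin=D57: ✗
bin=D80: ✗
bin=D70: ✓ → 32
bin=D69: ✗
weight_sum = 32
—
[qty_sum: qty > 371 OR aisle = 'A2']
bin=D97: ✗
bin=D47: ✓ → 76
bin=D43: ✗
bin=D72: ✓ → 72
bin=D52: ✓ → 171
bin=D77: ✓ → 13
bin=D37: ✗
bin=D57: ✓ → 147
bin=D80: ✓ → 99
bin=D70: ✓ → 32
bin=D69: ✗
qty_sum = 76 + 72 + 171 + 13 + 147 + 99 + 32 = 610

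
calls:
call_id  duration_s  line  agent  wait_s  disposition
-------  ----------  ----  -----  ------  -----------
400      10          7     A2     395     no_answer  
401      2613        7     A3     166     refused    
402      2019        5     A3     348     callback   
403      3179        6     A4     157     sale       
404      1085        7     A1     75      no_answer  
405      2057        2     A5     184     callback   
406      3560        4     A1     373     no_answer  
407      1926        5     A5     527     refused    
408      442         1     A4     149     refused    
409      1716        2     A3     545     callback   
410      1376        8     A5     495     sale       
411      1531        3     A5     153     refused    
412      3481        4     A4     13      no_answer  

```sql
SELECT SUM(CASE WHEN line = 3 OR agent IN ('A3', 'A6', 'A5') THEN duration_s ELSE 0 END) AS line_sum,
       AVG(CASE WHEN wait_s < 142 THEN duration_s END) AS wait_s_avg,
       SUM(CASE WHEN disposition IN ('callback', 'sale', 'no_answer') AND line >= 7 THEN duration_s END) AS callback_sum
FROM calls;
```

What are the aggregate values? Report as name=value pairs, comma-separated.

[line_sum: line = 3 OR agent IN ('A3', 'A6', 'A5')]
call_id=400: ✗
call_id=401: ✓ → 2613
call_id=402: ✓ → 2019
call_id=403: ✗
call_id=404: ✗
call_id=405: ✓ → 2057
call_id=406: ✗
call_id=407: ✓ → 1926
call_id=408: ✗
call_id=409: ✓ → 1716
call_id=410: ✓ → 1376
call_id=411: ✓ → 1531
call_id=412: ✗
line_sum = 2613 + 2019 + 2057 + 1926 + 1716 + 1376 + 1531 = 13238
—
[wait_s_avg: wait_s < 142]
call_id=400: ✗
call_id=401: ✗
call_id=402: ✗
call_id=403: ✗
call_id=404: ✓ → 1085
call_id=405: ✗
call_id=406: ✗
call_id=407: ✗
call_id=408: ✗
call_id=409: ✗
call_id=410: ✗
call_id=411: ✗
call_id=412: ✓ → 3481
wait_s_avg = (1085 + 3481) / 2 = 2283
—
[callback_sum: disposition IN ('callback', 'sale', 'no_answer') AND line >= 7]
call_id=400: ✓ → 10
call_id=401: ✗
call_id=402: ✗
call_id=403: ✗
call_id=404: ✓ → 1085
call_id=405: ✗
call_id=406: ✗
call_id=407: ✗
call_id=408: ✗
call_id=409: ✗
call_id=410: ✓ → 1376
call_id=411: ✗
call_id=412: ✗
callback_sum = 10 + 1085 + 1376 = 2471

line_sum=13238, wait_s_avg=2283, callback_sum=2471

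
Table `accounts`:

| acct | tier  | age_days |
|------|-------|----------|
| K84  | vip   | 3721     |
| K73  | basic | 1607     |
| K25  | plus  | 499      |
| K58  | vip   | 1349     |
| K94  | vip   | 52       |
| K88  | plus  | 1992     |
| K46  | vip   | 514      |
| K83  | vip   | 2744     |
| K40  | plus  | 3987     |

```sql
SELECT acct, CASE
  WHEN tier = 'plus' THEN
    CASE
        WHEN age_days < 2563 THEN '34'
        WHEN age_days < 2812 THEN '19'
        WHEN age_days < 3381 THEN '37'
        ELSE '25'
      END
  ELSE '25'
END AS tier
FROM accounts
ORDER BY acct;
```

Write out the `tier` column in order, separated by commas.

acct=K25: tier='plus' → inner[age_days < 2563] → 34
acct=K40: tier='plus' → inner[ELSE] → 25
acct=K46: tier='vip' → outer ELSE → 25
acct=K58: tier='vip' → outer ELSE → 25
acct=K73: tier='basic' → outer ELSE → 25
acct=K83: tier='vip' → outer ELSE → 25
acct=K84: tier='vip' → outer ELSE → 25
acct=K88: tier='plus' → inner[age_days < 2563] → 34
acct=K94: tier='vip' → outer ELSE → 25

34, 25, 25, 25, 25, 25, 25, 34, 25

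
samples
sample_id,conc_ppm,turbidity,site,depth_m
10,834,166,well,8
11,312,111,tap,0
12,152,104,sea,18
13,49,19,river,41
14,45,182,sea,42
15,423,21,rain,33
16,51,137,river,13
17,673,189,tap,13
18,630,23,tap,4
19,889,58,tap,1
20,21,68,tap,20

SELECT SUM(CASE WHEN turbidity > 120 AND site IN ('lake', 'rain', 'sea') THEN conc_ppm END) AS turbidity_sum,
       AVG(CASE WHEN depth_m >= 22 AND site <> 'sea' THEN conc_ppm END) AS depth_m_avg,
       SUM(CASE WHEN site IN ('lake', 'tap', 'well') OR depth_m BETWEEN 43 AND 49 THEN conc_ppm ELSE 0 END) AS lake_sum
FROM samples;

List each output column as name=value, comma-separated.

[turbidity_sum: turbidity > 120 AND site IN ('lake', 'rain', 'sea')]
sample_id=10: ✗
sample_id=11: ✗
sample_id=12: ✗
sample_id=13: ✗
sample_id=14: ✓ → 45
sample_id=15: ✗
sample_id=16: ✗
sample_id=17: ✗
sample_id=18: ✗
sample_id=19: ✗
sample_id=20: ✗
turbidity_sum = 45
—
[depth_m_avg: depth_m >= 22 AND site <> 'sea']
sample_id=10: ✗
sample_id=11: ✗
sample_id=12: ✗
sample_id=13: ✓ → 49
sample_id=14: ✗
sample_id=15: ✓ → 423
sample_id=16: ✗
sample_id=17: ✗
sample_id=18: ✗
sample_id=19: ✗
sample_id=20: ✗
depth_m_avg = (49 + 423) / 2 = 236
—
[lake_sum: site IN ('lake', 'tap', 'well') OR depth_m BETWEEN 43 AND 49]
sample_id=10: ✓ → 834
sample_id=11: ✓ → 312
sample_id=12: ✗
sample_id=13: ✗
sample_id=14: ✗
sample_id=15: ✗
sample_id=16: ✗
sample_id=17: ✓ → 673
sample_id=18: ✓ → 630
sample_id=19: ✓ → 889
sample_id=20: ✓ → 21
lake_sum = 834 + 312 + 673 + 630 + 889 + 21 = 3359

turbidity_sum=45, depth_m_avg=236, lake_sum=3359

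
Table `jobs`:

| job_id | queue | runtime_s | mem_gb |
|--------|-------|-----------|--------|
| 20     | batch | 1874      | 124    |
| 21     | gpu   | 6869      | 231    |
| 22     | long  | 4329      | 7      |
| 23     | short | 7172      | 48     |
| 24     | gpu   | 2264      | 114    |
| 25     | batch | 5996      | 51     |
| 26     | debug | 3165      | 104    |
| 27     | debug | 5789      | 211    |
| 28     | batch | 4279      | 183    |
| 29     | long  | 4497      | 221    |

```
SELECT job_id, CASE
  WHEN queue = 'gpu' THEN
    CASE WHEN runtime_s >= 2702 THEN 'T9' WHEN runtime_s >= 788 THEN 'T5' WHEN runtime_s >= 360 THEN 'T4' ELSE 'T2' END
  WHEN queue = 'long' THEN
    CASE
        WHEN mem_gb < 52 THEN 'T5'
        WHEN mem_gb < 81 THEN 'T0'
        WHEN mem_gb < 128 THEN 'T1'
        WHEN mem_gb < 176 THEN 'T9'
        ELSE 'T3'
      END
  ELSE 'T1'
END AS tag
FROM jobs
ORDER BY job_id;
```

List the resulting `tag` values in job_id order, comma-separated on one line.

T1, T9, T5, T1, T5, T1, T1, T1, T1, T3

job_id=20: queue='batch' → outer ELSE → T1
job_id=21: queue='gpu' → inner[runtime_s >= 2702] → T9
job_id=22: queue='long' → inner[mem_gb < 52] → T5
job_id=23: queue='short' → outer ELSE → T1
job_id=24: queue='gpu' → inner[runtime_s >= 788] → T5
job_id=25: queue='batch' → outer ELSE → T1
job_id=26: queue='debug' → outer ELSE → T1
job_id=27: queue='debug' → outer ELSE → T1
job_id=28: queue='batch' → outer ELSE → T1
job_id=29: queue='long' → inner[ELSE] → T3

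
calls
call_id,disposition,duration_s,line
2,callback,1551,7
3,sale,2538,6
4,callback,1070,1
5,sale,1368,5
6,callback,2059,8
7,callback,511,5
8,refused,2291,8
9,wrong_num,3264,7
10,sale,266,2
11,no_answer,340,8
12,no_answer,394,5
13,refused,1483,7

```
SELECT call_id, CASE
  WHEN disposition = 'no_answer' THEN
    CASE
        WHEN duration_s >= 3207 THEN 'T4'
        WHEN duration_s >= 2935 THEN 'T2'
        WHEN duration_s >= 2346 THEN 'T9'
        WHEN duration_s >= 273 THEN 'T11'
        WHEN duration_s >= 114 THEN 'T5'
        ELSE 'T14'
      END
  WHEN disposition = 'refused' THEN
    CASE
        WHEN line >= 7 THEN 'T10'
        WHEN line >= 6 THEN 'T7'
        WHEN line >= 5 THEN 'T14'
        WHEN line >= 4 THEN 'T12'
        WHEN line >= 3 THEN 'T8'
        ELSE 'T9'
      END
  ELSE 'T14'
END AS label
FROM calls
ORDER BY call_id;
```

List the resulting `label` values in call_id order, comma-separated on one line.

call_id=2: disposition='callback' → outer ELSE → T14
call_id=3: disposition='sale' → outer ELSE → T14
call_id=4: disposition='callback' → outer ELSE → T14
call_id=5: disposition='sale' → outer ELSE → T14
call_id=6: disposition='callback' → outer ELSE → T14
call_id=7: disposition='callback' → outer ELSE → T14
call_id=8: disposition='refused' → inner[line >= 7] → T10
call_id=9: disposition='wrong_num' → outer ELSE → T14
call_id=10: disposition='sale' → outer ELSE → T14
call_id=11: disposition='no_answer' → inner[duration_s >= 273] → T11
call_id=12: disposition='no_answer' → inner[duration_s >= 273] → T11
call_id=13: disposition='refused' → inner[line >= 7] → T10

T14, T14, T14, T14, T14, T14, T10, T14, T14, T11, T11, T10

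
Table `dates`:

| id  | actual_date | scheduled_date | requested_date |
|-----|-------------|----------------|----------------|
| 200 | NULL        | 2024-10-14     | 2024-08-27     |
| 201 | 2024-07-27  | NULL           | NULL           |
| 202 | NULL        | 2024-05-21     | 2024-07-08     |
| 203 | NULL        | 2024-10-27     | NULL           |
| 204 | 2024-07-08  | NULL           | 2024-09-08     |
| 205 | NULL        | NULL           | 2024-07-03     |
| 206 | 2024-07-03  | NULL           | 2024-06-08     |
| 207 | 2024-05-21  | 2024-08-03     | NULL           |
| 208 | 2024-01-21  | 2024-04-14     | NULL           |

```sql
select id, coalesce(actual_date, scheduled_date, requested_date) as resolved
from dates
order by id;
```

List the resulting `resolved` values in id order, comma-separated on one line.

id=200: actual_date=NULL, scheduled_date=2024-10-14 → 2024-10-14
id=201: actual_date=2024-07-27 → 2024-07-27
id=202: actual_date=NULL, scheduled_date=2024-05-21 → 2024-05-21
id=203: actual_date=NULL, scheduled_date=2024-10-27 → 2024-10-27
id=204: actual_date=2024-07-08 → 2024-07-08
id=205: actual_date=NULL, scheduled_date=NULL, requested_date=2024-07-03 → 2024-07-03
id=206: actual_date=2024-07-03 → 2024-07-03
id=207: actual_date=2024-05-21 → 2024-05-21
id=208: actual_date=2024-01-21 → 2024-01-21

2024-10-14, 2024-07-27, 2024-05-21, 2024-10-27, 2024-07-08, 2024-07-03, 2024-07-03, 2024-05-21, 2024-01-21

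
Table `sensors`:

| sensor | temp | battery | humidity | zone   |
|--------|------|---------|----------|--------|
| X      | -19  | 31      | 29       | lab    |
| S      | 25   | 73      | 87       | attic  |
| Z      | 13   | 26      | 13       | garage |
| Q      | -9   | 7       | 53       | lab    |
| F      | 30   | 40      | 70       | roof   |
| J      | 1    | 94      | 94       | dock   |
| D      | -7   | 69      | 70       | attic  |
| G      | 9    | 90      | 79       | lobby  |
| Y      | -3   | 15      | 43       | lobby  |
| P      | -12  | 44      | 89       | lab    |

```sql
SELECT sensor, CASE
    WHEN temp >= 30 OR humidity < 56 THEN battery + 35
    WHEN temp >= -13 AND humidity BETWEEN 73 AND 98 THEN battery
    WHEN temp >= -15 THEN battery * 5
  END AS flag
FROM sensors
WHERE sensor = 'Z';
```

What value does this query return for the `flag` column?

61

sensor = Z: temp=13, battery=26, humidity=13, zone=garage.
temp >= 30 OR humidity < 56 → true → 61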